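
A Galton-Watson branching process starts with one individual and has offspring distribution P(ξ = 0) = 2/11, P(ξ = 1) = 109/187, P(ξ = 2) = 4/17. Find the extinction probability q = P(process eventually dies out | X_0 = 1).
q = 17/22

The pgf is f(s) = 2/11 + 109/187·s + 4/17·s². The extinction probability q is the smallest fixed point of f in [0, 1]. Setting s = f(s):
  4/17·s² + (109/187 − 1)·s + 2/11 = 0
  4/17·s² − (2/11 + 4/17)·s + 2/11 = 0
which factors as (s − 1)·(4/17·s − 2/11) = 0, giving roots s = 1 and s = (2/11)/(4/17) = 17/22.
Mean offspring μ = 109/187 + 2·4/17 = 197/187 > 1 (supercritical), so q < 1. The extinction probability is the smaller root: q = (2/11)/(4/17) = 17/22.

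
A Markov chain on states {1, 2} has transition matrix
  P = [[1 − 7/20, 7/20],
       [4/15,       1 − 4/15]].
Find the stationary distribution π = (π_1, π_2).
π_1 = 16/37, π_2 = 21/37

Solve πP = π with π_1 + π_2 = 1. From πP = π: π_1 · (1 − 7/20) + π_2 · 4/15 = π_1 ⇒ π_2 · 4/15 = π_1 · 7/20 ⇒ π_2/π_1 = (7/20)/(4/15) = 21/16. Together with π_1 + π_2 = 1:
  π_1 = (4/15)/(7/20 + 4/15) = (4/15)/(37/60) = 16/37,
  π_2 = (7/20)/(7/20 + 4/15) = (7/20)/(37/60) = 21/37.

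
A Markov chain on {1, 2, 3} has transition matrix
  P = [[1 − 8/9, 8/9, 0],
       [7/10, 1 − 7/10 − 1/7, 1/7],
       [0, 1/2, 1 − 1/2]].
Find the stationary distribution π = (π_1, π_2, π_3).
π = (49/129, 560/1161, 160/1161)

This is a birth-death chain on three states, which satisfies detailed balance: π_1 · P_{12} = π_2 · P_{21} and π_2 · P_{23} = π_3 · P_{32}.
From π_1 · 8/9 = π_2 · 7/10: π_2/π_1 = (8/9)/(7/10) = 80/63.
From π_2 · 1/7 = π_3 · 1/2: π_3/π_2 = (1/7)/(1/2) = 2/7.
Take π_1 proportional to 1; then unnormalized π = (1, 80/63, 160/441). Normalize by dividing by the sum 129/49:
  π = (49/129, 560/1161, 160/1161).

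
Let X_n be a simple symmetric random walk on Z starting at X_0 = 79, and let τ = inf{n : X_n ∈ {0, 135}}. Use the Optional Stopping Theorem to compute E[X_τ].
E[X_τ] = 79

X_n is a martingale and τ is a bounded-mean stopping time (indeed τ is finite a.s. with bounded expectation since the walk is in a bounded region). By the OST, E[X_τ] = E[X_0] = 79. Equivalently: E[X_τ] = 135 · P(hit 135 first) + 0 · P(hit 0 first) = 135 · (79/135) = 79.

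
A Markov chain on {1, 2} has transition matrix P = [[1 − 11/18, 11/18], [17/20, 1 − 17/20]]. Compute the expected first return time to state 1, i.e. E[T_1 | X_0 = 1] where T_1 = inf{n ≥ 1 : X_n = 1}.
E[T_1 | X_0 = 1] = 1/π_1 = 263/153

For an irreducible recurrent Markov chain with stationary distribution π, E[T_i | X_0 = i] = 1/π_i (Kac's formula). Here π_1 = (17/20)/(11/18 + 17/20) = (17/20)/(263/180) = 153/263, so E[T_1 | X_0 = 1] = 1/π_1 = (11/18 + 17/20)/(17/20) = (263/180)/(17/20) = 263/153.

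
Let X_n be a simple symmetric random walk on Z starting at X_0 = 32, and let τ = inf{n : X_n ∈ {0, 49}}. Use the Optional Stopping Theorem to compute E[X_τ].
E[X_τ] = 32

X_n is a martingale and τ is a bounded-mean stopping time (indeed τ is finite a.s. with bounded expectation since the walk is in a bounded region). By the OST, E[X_τ] = E[X_0] = 32. Equivalently: E[X_τ] = 49 · P(hit 49 first) + 0 · P(hit 0 first) = 49 · (32/49) = 32.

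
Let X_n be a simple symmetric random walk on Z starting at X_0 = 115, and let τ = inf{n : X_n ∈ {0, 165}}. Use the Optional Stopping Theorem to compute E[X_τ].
E[X_τ] = 115

X_n is a martingale and τ is a bounded-mean stopping time (indeed τ is finite a.s. with bounded expectation since the walk is in a bounded region). By the OST, E[X_τ] = E[X_0] = 115. Equivalently: E[X_τ] = 165 · P(hit 165 first) + 0 · P(hit 0 first) = 165 · (115/165) = 115.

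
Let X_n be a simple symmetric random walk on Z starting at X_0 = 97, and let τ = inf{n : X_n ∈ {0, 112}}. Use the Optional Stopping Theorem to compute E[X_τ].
E[X_τ] = 97

X_n is a martingale and τ is a bounded-mean stopping time (indeed τ is finite a.s. with bounded expectation since the walk is in a bounded region). By the OST, E[X_τ] = E[X_0] = 97. Equivalently: E[X_τ] = 112 · P(hit 112 first) + 0 · P(hit 0 first) = 112 · (97/112) = 97.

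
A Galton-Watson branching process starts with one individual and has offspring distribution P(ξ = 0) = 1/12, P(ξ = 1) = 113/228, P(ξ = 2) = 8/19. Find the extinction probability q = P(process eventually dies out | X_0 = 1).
q = 19/96

The pgf is f(s) = 1/12 + 113/228·s + 8/19·s². The extinction probability q is the smallest fixed point of f in [0, 1]. Setting s = f(s):
  8/19·s² + (113/228 − 1)·s + 1/12 = 0
  8/19·s² − (1/12 + 8/19)·s + 1/12 = 0
which factors as (s − 1)·(8/19·s − 1/12) = 0, giving roots s = 1 and s = (1/12)/(8/19) = 19/96.
Mean offspring μ = 113/228 + 2·8/19 = 305/228 > 1 (supercritical), so q < 1. The extinction probability is the smaller root: q = (1/12)/(8/19) = 19/96.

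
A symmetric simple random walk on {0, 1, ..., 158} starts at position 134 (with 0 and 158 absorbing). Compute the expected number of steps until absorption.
E[τ | X_0 = 134] = 3216

Let v_k = E[τ | X_0 = k]. Boundary: v_0 = v_158 = 0. Recurrence: v_k = 1 + (v_{k-1} + v_{k+1})/2 for 1 ≤ k ≤ 157. The particular solution to v_k − (v_{k-1} + v_{k+1})/2 = 1 is v_k = −k^2. Adding homogeneous solution A + B k and matching boundaries gives v_k = k (158 − k). Substituting k = 134: v_134 = 134 · 24 = 3216.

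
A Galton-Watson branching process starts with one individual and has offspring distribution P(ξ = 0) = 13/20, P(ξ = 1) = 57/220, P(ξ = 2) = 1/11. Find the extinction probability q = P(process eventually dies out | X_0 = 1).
q = 1

Mean offspring μ = 0·13/20 + 1·57/220 + 2·1/11 = 97/220 ≤ 1. For μ ≤ 1 with offspring not concentrated at 1, the Galton-Watson process goes extinct almost surely, so q = 1.
(Algebraic check: The pgf is f(s) = 13/20 + 57/220·s + 1/11·s². The extinction probability q is the smallest fixed point of f in [0, 1]. Setting s = f(s):
  1/11·s² + (57/220 − 1)·s + 13/20 = 0
  1/11·s² − (13/20 + 1/11)·s + 13/20 = 0
which factors as (s − 1)·(1/11·s − 13/20) = 0, giving roots s = 1 and s = (13/20)/(1/11) = 143/20. Since 143/20 ≥ 1, the smallest root in [0, 1] is s = 1.)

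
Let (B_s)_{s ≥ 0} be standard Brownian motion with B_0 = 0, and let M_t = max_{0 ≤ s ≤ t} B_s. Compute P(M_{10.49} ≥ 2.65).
P(M_{10.49} ≥ 2.65) = 2·P(B_{10.49} ≥ 2.65) = 2(1 − Φ(2.65/√10.49)) ≈ 0.4132

By the reflection principle for Brownian motion, P(M_t ≥ a) = 2 · P(B_t ≥ a) for a ≥ 0. Since B_t ~ N(0, t), P(B_t ≥ 2.65) = 1 − Φ(2.65/√t) = 1 − Φ(2.65/√10.49) = 1 − Φ(0.8182). So
  P(M_{10.49} ≥ 2.65) = 2(1 − Φ(0.8182)) ≈ 0.4132.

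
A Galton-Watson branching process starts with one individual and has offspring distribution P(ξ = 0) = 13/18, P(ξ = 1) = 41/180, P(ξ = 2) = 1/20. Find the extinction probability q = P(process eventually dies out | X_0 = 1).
q = 1

Mean offspring μ = 0·13/18 + 1·41/180 + 2·1/20 = 59/180 ≤ 1. For μ ≤ 1 with offspring not concentrated at 1, the Galton-Watson process goes extinct almost surely, so q = 1.
(Algebraic check: The pgf is f(s) = 13/18 + 41/180·s + 1/20·s². The extinction probability q is the smallest fixed point of f in [0, 1]. Setting s = f(s):
  1/20·s² + (41/180 − 1)·s + 13/18 = 0
  1/20·s² − (13/18 + 1/20)·s + 13/18 = 0
which factors as (s − 1)·(1/20·s − 13/18) = 0, giving roots s = 1 and s = (13/18)/(1/20) = 130/9. Since 130/9 ≥ 1, the smallest root in [0, 1] is s = 1.)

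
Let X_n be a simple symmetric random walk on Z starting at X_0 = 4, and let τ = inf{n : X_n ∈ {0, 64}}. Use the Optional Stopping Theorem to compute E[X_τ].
E[X_τ] = 4

X_n is a martingale and τ is a bounded-mean stopping time (indeed τ is finite a.s. with bounded expectation since the walk is in a bounded region). By the OST, E[X_τ] = E[X_0] = 4. Equivalently: E[X_τ] = 64 · P(hit 64 first) + 0 · P(hit 0 first) = 64 · (4/64) = 4.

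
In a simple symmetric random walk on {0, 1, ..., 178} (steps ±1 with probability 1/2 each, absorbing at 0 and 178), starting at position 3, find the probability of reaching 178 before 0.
P(hit 178 before 0) = 3/178

Let u_k = P(hit 178 before 0 | start at k). Then u_0 = 0, u_178 = 1, and u_k = u_{k-1}/2 + u_{k+1}/2 for 1 ≤ k ≤ 177. This harmonic recurrence is solved by u_k = k/178, giving u_3 = 3/178.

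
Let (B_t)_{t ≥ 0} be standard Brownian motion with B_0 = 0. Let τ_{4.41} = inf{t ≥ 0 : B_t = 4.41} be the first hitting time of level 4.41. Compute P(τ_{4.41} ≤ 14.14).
P(τ_{4.41} ≤ 14.14) = 2(1 − Φ(4.41/√14.14)) = 2(1 − Φ(1.1728)) ≈ 0.2409

By the reflection principle for standard BM, P(τ_b ≤ t) = 2 · P(B_t ≥ b). Since B_t ~ N(0, t), P(B_t ≥ 4.41) = 1 − Φ(4.41/√t) = 1 − Φ(4.41/√14.14) = 1 − Φ(1.1728) ≈ 0.12044. Doubling: P(τ_{4.41} ≤ 14.14) ≈ 2 · 0.12044 = 0.24088 ≈ 0.2409.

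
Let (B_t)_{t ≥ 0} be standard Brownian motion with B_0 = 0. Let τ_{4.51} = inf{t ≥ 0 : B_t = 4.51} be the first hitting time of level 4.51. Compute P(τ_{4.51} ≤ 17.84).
P(τ_{4.51} ≤ 17.84) = 2(1 − Φ(4.51/√17.84)) = 2(1 − Φ(1.0678)) ≈ 0.2856

By the reflection principle for standard BM, P(τ_b ≤ t) = 2 · P(B_t ≥ b). Since B_t ~ N(0, t), P(B_t ≥ 4.51) = 1 − Φ(4.51/√t) = 1 − Φ(4.51/√17.84) = 1 − Φ(1.0678) ≈ 0.14281. Doubling: P(τ_{4.51} ≤ 17.84) ≈ 2 · 0.14281 = 0.28562 ≈ 0.2856.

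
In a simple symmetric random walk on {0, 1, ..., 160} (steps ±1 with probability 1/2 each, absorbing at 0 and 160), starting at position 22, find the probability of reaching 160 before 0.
P(hit 160 before 0) = 22/160 = 11/80

Let u_k = P(hit 160 before 0 | start at k). Then u_0 = 0, u_160 = 1, and u_k = u_{k-1}/2 + u_{k+1}/2 for 1 ≤ k ≤ 159. This harmonic recurrence is solved by u_k = k/160, giving u_22 = 22/160 = 11/80.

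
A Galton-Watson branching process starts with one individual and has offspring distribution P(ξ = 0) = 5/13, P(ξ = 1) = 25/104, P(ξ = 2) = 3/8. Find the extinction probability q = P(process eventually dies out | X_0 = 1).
q = 1

Mean offspring μ = 0·5/13 + 1·25/104 + 2·3/8 = 103/104 ≤ 1. For μ ≤ 1 with offspring not concentrated at 1, the Galton-Watson process goes extinct almost surely, so q = 1.
(Algebraic check: The pgf is f(s) = 5/13 + 25/104·s + 3/8·s². The extinction probability q is the smallest fixed point of f in [0, 1]. Setting s = f(s):
  3/8·s² + (25/104 − 1)·s + 5/13 = 0
  3/8·s² − (5/13 + 3/8)·s + 5/13 = 0
which factors as (s − 1)·(3/8·s − 5/13) = 0, giving roots s = 1 and s = (5/13)/(3/8) = 40/39. Since 40/39 ≥ 1, the smallest root in [0, 1] is s = 1.)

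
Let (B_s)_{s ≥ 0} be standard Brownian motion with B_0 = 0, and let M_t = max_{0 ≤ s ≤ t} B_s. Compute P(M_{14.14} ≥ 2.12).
P(M_{14.14} ≥ 2.12) = 2·P(B_{14.14} ≥ 2.12) = 2(1 − Φ(2.12/√14.14)) ≈ 0.5729

By the reflection principle for Brownian motion, P(M_t ≥ a) = 2 · P(B_t ≥ a) for a ≥ 0. Since B_t ~ N(0, t), P(B_t ≥ 2.12) = 1 − Φ(2.12/√t) = 1 − Φ(2.12/√14.14) = 1 − Φ(0.5638). So
  P(M_{14.14} ≥ 2.12) = 2(1 − Φ(0.5638)) ≈ 0.5729.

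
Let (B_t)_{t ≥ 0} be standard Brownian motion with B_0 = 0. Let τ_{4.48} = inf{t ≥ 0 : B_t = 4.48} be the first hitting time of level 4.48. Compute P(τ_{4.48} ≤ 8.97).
P(τ_{4.48} ≤ 8.97) = 2(1 − Φ(4.48/√8.97)) = 2(1 − Φ(1.4958)) ≈ 0.1347

By the reflection principle for standard BM, P(τ_b ≤ t) = 2 · P(B_t ≥ b). Since B_t ~ N(0, t), P(B_t ≥ 4.48) = 1 − Φ(4.48/√t) = 1 − Φ(4.48/√8.97) = 1 − Φ(1.4958) ≈ 0.06735. Doubling: P(τ_{4.48} ≤ 8.97) ≈ 2 · 0.06735 = 0.13470 ≈ 0.1347.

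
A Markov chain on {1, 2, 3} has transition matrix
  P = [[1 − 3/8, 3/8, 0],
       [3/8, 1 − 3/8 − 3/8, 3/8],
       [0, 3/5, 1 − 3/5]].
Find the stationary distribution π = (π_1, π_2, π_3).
π = (8/21, 8/21, 5/21)

This is a birth-death chain on three states, which satisfies detailed balance: π_1 · P_{12} = π_2 · P_{21} and π_2 · P_{23} = π_3 · P_{32}.
From π_1 · 3/8 = π_2 · 3/8: π_2/π_1 = (3/8)/(3/8) = 1.
From π_2 · 3/8 = π_3 · 3/5: π_3/π_2 = (3/8)/(3/5) = 5/8.
Take π_1 proportional to 1; then unnormalized π = (1, 1, 5/8). Normalize by dividing by the sum 21/8:
  π = (8/21, 8/21, 5/21).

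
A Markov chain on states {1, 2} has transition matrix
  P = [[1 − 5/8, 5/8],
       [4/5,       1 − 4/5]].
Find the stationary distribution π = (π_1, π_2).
π_1 = 32/57, π_2 = 25/57

Solve πP = π with π_1 + π_2 = 1. From πP = π: π_1 · (1 − 5/8) + π_2 · 4/5 = π_1 ⇒ π_2 · 4/5 = π_1 · 5/8 ⇒ π_2/π_1 = (5/8)/(4/5) = 25/32. Together with π_1 + π_2 = 1:
  π_1 = (4/5)/(5/8 + 4/5) = (4/5)/(57/40) = 32/57,
  π_2 = (5/8)/(5/8 + 4/5) = (5/8)/(57/40) = 25/57.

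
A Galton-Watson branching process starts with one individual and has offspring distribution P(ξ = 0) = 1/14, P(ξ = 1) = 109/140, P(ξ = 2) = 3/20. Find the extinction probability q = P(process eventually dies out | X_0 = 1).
q = 10/21

The pgf is f(s) = 1/14 + 109/140·s + 3/20·s². The extinction probability q is the smallest fixed point of f in [0, 1]. Setting s = f(s):
  3/20·s² + (109/140 − 1)·s + 1/14 = 0
  3/20·s² − (1/14 + 3/20)·s + 1/14 = 0
which factors as (s − 1)·(3/20·s − 1/14) = 0, giving roots s = 1 and s = (1/14)/(3/20) = 10/21.
Mean offspring μ = 109/140 + 2·3/20 = 151/140 > 1 (supercritical), so q < 1. The extinction probability is the smaller root: q = (1/14)/(3/20) = 10/21.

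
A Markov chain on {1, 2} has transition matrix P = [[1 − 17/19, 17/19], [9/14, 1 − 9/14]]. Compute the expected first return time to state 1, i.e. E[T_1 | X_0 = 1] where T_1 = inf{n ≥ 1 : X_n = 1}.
E[T_1 | X_0 = 1] = 1/π_1 = 409/171

For an irreducible recurrent Markov chain with stationary distribution π, E[T_i | X_0 = i] = 1/π_i (Kac's formula). Here π_1 = (9/14)/(17/19 + 9/14) = (9/14)/(409/266) = 171/409, so E[T_1 | X_0 = 1] = 1/π_1 = (17/19 + 9/14)/(9/14) = (409/266)/(9/14) = 409/171.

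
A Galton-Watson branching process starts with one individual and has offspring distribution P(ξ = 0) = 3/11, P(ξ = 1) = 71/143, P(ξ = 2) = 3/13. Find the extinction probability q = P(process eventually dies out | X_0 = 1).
q = 1

Mean offspring μ = 0·3/11 + 1·71/143 + 2·3/13 = 137/143 ≤ 1. For μ ≤ 1 with offspring not concentrated at 1, the Galton-Watson process goes extinct almost surely, so q = 1.
(Algebraic check: The pgf is f(s) = 3/11 + 71/143·s + 3/13·s². The extinction probability q is the smallest fixed point of f in [0, 1]. Setting s = f(s):
  3/13·s² + (71/143 − 1)·s + 3/11 = 0
  3/13·s² − (3/11 + 3/13)·s + 3/11 = 0
which factors as (s − 1)·(3/13·s − 3/11) = 0, giving roots s = 1 and s = (3/11)/(3/13) = 13/11. Since 13/11 ≥ 1, the smallest root in [0, 1] is s = 1.)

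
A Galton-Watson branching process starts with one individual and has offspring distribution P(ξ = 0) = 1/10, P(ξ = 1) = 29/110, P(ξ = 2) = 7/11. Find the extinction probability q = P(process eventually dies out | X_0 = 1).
q = 11/70

The pgf is f(s) = 1/10 + 29/110·s + 7/11·s². The extinction probability q is the smallest fixed point of f in [0, 1]. Setting s = f(s):
  7/11·s² + (29/110 − 1)·s + 1/10 = 0
  7/11·s² − (1/10 + 7/11)·s + 1/10 = 0
which factors as (s − 1)·(7/11·s − 1/10) = 0, giving roots s = 1 and s = (1/10)/(7/11) = 11/70.
Mean offspring μ = 29/110 + 2·7/11 = 169/110 > 1 (supercritical), so q < 1. The extinction probability is the smaller root: q = (1/10)/(7/11) = 11/70.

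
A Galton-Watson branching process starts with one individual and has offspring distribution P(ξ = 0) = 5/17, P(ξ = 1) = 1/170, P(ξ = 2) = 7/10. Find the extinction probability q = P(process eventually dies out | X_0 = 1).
q = 50/119

The pgf is f(s) = 5/17 + 1/170·s + 7/10·s². The extinction probability q is the smallest fixed point of f in [0, 1]. Setting s = f(s):
  7/10·s² + (1/170 − 1)·s + 5/17 = 0
  7/10·s² − (5/17 + 7/10)·s + 5/17 = 0
which factors as (s − 1)·(7/10·s − 5/17) = 0, giving roots s = 1 and s = (5/17)/(7/10) = 50/119.
Mean offspring μ = 1/170 + 2·7/10 = 239/170 > 1 (supercritical), so q < 1. The extinction probability is the smaller root: q = (5/17)/(7/10) = 50/119.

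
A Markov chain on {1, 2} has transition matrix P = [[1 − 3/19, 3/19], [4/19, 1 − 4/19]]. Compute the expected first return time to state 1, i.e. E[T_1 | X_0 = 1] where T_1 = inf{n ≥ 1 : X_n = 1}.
E[T_1 | X_0 = 1] = 1/π_1 = 7/4

For an irreducible recurrent Markov chain with stationary distribution π, E[T_i | X_0 = i] = 1/π_i (Kac's formula). Here π_1 = (4/19)/(3/19 + 4/19) = (4/19)/(7/19) = 4/7, so E[T_1 | X_0 = 1] = 1/π_1 = (3/19 + 4/19)/(4/19) = (7/19)/(4/19) = 7/4.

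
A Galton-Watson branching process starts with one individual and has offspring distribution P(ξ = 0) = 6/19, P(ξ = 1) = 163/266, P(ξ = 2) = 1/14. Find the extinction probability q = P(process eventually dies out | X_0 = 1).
q = 1

Mean offspring μ = 0·6/19 + 1·163/266 + 2·1/14 = 201/266 ≤ 1. For μ ≤ 1 with offspring not concentrated at 1, the Galton-Watson process goes extinct almost surely, so q = 1.
(Algebraic check: The pgf is f(s) = 6/19 + 163/266·s + 1/14·s². The extinction probability q is the smallest fixed point of f in [0, 1]. Setting s = f(s):
  1/14·s² + (163/266 − 1)·s + 6/19 = 0
  1/14·s² − (6/19 + 1/14)·s + 6/19 = 0
which factors as (s − 1)·(1/14·s − 6/19) = 0, giving roots s = 1 and s = (6/19)/(1/14) = 84/19. Since 84/19 ≥ 1, the smallest root in [0, 1] is s = 1.)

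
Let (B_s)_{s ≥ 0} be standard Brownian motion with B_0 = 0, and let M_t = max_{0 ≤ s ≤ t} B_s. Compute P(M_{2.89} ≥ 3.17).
P(M_{2.89} ≥ 3.17) = 2·P(B_{2.89} ≥ 3.17) = 2(1 − Φ(3.17/√2.89)) ≈ 0.0622

By the reflection principle for Brownian motion, P(M_t ≥ a) = 2 · P(B_t ≥ a) for a ≥ 0. Since B_t ~ N(0, t), P(B_t ≥ 3.17) = 1 − Φ(3.17/√t) = 1 − Φ(3.17/√2.89) = 1 − Φ(1.8647). So
  P(M_{2.89} ≥ 3.17) = 2(1 − Φ(1.8647)) ≈ 0.0622.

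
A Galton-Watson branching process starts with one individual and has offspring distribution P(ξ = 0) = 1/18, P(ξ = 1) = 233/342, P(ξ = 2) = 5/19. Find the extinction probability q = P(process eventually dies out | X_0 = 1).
q = 19/90

The pgf is f(s) = 1/18 + 233/342·s + 5/19·s². The extinction probability q is the smallest fixed point of f in [0, 1]. Setting s = f(s):
  5/19·s² + (233/342 − 1)·s + 1/18 = 0
  5/19·s² − (1/18 + 5/19)·s + 1/18 = 0
which factors as (s − 1)·(5/19·s − 1/18) = 0, giving roots s = 1 and s = (1/18)/(5/19) = 19/90.
Mean offspring μ = 233/342 + 2·5/19 = 413/342 > 1 (supercritical), so q < 1. The extinction probability is the smaller root: q = (1/18)/(5/19) = 19/90.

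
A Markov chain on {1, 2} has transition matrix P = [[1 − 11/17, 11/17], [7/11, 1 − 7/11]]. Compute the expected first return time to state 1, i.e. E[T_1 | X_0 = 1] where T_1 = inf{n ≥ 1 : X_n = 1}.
E[T_1 | X_0 = 1] = 1/π_1 = 240/119

For an irreducible recurrent Markov chain with stationary distribution π, E[T_i | X_0 = i] = 1/π_i (Kac's formula). Here π_1 = (7/11)/(11/17 + 7/11) = (7/11)/(240/187) = 119/240, so E[T_1 | X_0 = 1] = 1/π_1 = (11/17 + 7/11)/(7/11) = (240/187)/(7/11) = 240/119.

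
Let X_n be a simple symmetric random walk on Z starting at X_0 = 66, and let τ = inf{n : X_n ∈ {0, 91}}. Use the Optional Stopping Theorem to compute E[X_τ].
E[X_τ] = 66

X_n is a martingale and τ is a bounded-mean stopping time (indeed τ is finite a.s. with bounded expectation since the walk is in a bounded region). By the OST, E[X_τ] = E[X_0] = 66. Equivalently: E[X_τ] = 91 · P(hit 91 first) + 0 · P(hit 0 first) = 91 · (66/91) = 66.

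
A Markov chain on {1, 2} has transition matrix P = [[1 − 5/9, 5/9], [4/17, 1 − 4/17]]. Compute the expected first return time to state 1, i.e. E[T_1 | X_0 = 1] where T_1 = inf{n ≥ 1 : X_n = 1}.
E[T_1 | X_0 = 1] = 1/π_1 = 121/36

For an irreducible recurrent Markov chain with stationary distribution π, E[T_i | X_0 = i] = 1/π_i (Kac's formula). Here π_1 = (4/17)/(5/9 + 4/17) = (4/17)/(121/153) = 36/121, so E[T_1 | X_0 = 1] = 1/π_1 = (5/9 + 4/17)/(4/17) = (121/153)/(4/17) = 121/36.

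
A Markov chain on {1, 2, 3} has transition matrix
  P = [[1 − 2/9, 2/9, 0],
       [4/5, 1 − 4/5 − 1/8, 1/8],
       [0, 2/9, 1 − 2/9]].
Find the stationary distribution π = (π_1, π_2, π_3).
π = (288/413, 80/413, 45/413)

This is a birth-death chain on three states, which satisfies detailed balance: π_1 · P_{12} = π_2 · P_{21} and π_2 · P_{23} = π_3 · P_{32}.
From π_1 · 2/9 = π_2 · 4/5: π_2/π_1 = (2/9)/(4/5) = 5/18.
From π_2 · 1/8 = π_3 · 2/9: π_3/π_2 = (1/8)/(2/9) = 9/16.
Take π_1 proportional to 1; then unnormalized π = (1, 5/18, 5/32). Normalize by dividing by the sum 413/288:
  π = (288/413, 80/413, 45/413).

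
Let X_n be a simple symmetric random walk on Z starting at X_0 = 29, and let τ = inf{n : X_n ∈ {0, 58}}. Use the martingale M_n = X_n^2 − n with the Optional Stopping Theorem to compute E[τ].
E[τ] = 841

M_n = X_n^2 − n is a martingale (since E[X_{n+1}^2 | F_n] = X_n^2 + 1). By OST (τ has finite mean in a bounded region), E[M_τ] = E[M_0] = X_0^2 − 0 = 29^2 = 841. Also E[M_τ] = E[X_τ^2] − E[τ]. The walk exits at 0 or 58, with P(hit 58 first) = 29/58, so E[X_τ^2] = 58^2 · 29/58 + 0 = 1682. Thus E[τ] = E[X_τ^2] − E[M_τ] = 1682 − 841 = 841 = 29(58 − 29) = 841.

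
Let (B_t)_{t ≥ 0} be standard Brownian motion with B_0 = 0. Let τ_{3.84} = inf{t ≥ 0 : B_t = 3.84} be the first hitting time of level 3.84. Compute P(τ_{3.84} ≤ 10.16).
P(τ_{3.84} ≤ 10.16) = 2(1 − Φ(3.84/√10.16)) = 2(1 − Φ(1.2047)) ≈ 0.2283

By the reflection principle for standard BM, P(τ_b ≤ t) = 2 · P(B_t ≥ b). Since B_t ~ N(0, t), P(B_t ≥ 3.84) = 1 − Φ(3.84/√t) = 1 − Φ(3.84/√10.16) = 1 − Φ(1.2047) ≈ 0.11416. Doubling: P(τ_{3.84} ≤ 10.16) ≈ 2 · 0.11416 = 0.22832 ≈ 0.2283.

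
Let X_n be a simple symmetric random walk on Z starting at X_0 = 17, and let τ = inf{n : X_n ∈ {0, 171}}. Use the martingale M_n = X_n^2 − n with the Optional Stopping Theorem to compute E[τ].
E[τ] = 2618

M_n = X_n^2 − n is a martingale (since E[X_{n+1}^2 | F_n] = X_n^2 + 1). By OST (τ has finite mean in a bounded region), E[M_τ] = E[M_0] = X_0^2 − 0 = 17^2 = 289. Also E[M_τ] = E[X_τ^2] − E[τ]. The walk exits at 0 or 171, with P(hit 171 first) = 17/171, so E[X_τ^2] = 171^2 · 17/171 + 0 = 2907. Thus E[τ] = E[X_τ^2] − E[M_τ] = 2907 − 289 = 2618 = 17(171 − 17) = 2618.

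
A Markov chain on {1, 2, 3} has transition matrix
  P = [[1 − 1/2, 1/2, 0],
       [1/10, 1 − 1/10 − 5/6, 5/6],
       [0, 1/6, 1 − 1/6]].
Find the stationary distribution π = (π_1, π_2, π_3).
π = (1/31, 5/31, 25/31)

This is a birth-death chain on three states, which satisfies detailed balance: π_1 · P_{12} = π_2 · P_{21} and π_2 · P_{23} = π_3 · P_{32}.
From π_1 · 1/2 = π_2 · 1/10: π_2/π_1 = (1/2)/(1/10) = 5.
From π_2 · 5/6 = π_3 · 1/6: π_3/π_2 = (5/6)/(1/6) = 5.
Take π_1 proportional to 1; then unnormalized π = (1, 5, 25). Normalize by dividing by the sum 31:
  π = (1/31, 5/31, 25/31).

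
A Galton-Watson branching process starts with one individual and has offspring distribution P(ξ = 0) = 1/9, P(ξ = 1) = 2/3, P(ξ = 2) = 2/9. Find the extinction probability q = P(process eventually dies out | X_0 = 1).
q = 1/2

The pgf is f(s) = 1/9 + 2/3·s + 2/9·s². The extinction probability q is the smallest fixed point of f in [0, 1]. Setting s = f(s):
  2/9·s² + (2/3 − 1)·s + 1/9 = 0
  2/9·s² − (1/9 + 2/9)·s + 1/9 = 0
which factors as (s − 1)·(2/9·s − 1/9) = 0, giving roots s = 1 and s = (1/9)/(2/9) = 1/2.
Mean offspring μ = 2/3 + 2·2/9 = 10/9 > 1 (supercritical), so q < 1. The extinction probability is the smaller root: q = (1/9)/(2/9) = 1/2.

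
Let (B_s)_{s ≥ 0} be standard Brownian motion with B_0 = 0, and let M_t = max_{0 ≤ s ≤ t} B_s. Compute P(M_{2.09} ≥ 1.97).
P(M_{2.09} ≥ 1.97) = 2·P(B_{2.09} ≥ 1.97) = 2(1 − Φ(1.97/√2.09)) ≈ 0.1730

By the reflection principle for Brownian motion, P(M_t ≥ a) = 2 · P(B_t ≥ a) for a ≥ 0. Since B_t ~ N(0, t), P(B_t ≥ 1.97) = 1 − Φ(1.97/√t) = 1 − Φ(1.97/√2.09) = 1 − Φ(1.3627). So
  P(M_{2.09} ≥ 1.97) = 2(1 − Φ(1.3627)) ≈ 0.1730.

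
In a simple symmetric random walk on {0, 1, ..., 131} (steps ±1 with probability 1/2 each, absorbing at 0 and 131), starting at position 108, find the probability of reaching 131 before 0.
P(hit 131 before 0) = 108/131

Let u_k = P(hit 131 before 0 | start at k). Then u_0 = 0, u_131 = 1, and u_k = u_{k-1}/2 + u_{k+1}/2 for 1 ≤ k ≤ 130. This harmonic recurrence is solved by u_k = k/131, giving u_108 = 108/131.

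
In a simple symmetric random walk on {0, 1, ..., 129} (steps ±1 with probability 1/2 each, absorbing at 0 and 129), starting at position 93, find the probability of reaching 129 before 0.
P(hit 129 before 0) = 93/129 = 31/43

Let u_k = P(hit 129 before 0 | start at k). Then u_0 = 0, u_129 = 1, and u_k = u_{k-1}/2 + u_{k+1}/2 for 1 ≤ k ≤ 128. This harmonic recurrence is solved by u_k = k/129, giving u_93 = 93/129 = 31/43.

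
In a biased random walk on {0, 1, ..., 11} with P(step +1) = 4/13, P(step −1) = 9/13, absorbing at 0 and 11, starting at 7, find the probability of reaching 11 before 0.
P(hit 11 before 0) = (1 − (9/4)^7) / (1 − (9/4)^11) = 244049152/6275373061

Let u_k denote P(reach 11 before 0 | start at k). Boundary: u_0 = 0, u_11 = 1. Recurrence: u_k = 4/13·u_{k+1} + 9/13·u_{k-1} for 1 ≤ k ≤ 10. Try u_k = A + B·r^k with r = q/p = (9/13)/(4/13) = 9/4. Substitution satisfies the recurrence; boundary conditions give:
  u_k = (1 − r^k) / (1 − r^N) = (1 − (9/4)^7) / (1 − (9/4)^11) = 244049152/6275373061.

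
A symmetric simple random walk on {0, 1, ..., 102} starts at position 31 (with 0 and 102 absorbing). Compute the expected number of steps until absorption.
E[τ | X_0 = 31] = 2201

Let v_k = E[τ | X_0 = k]. Boundary: v_0 = v_102 = 0. Recurrence: v_k = 1 + (v_{k-1} + v_{k+1})/2 for 1 ≤ k ≤ 101. The particular solution to v_k − (v_{k-1} + v_{k+1})/2 = 1 is v_k = −k^2. Adding homogeneous solution A + B k and matching boundaries gives v_k = k (102 − k). Substituting k = 31: v_31 = 31 · 71 = 2201.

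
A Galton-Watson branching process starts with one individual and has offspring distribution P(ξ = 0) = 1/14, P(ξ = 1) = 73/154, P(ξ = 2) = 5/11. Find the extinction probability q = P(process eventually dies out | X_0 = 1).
q = 11/70

The pgf is f(s) = 1/14 + 73/154·s + 5/11·s². The extinction probability q is the smallest fixed point of f in [0, 1]. Setting s = f(s):
  5/11·s² + (73/154 − 1)·s + 1/14 = 0
  5/11·s² − (1/14 + 5/11)·s + 1/14 = 0
which factors as (s − 1)·(5/11·s − 1/14) = 0, giving roots s = 1 and s = (1/14)/(5/11) = 11/70.
Mean offspring μ = 73/154 + 2·5/11 = 213/154 > 1 (supercritical), so q < 1. The extinction probability is the smaller root: q = (1/14)/(5/11) = 11/70.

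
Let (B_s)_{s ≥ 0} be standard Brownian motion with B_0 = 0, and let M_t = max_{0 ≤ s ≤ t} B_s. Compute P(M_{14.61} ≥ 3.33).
P(M_{14.61} ≥ 3.33) = 2·P(B_{14.61} ≥ 3.33) = 2(1 − Φ(3.33/√14.61)) ≈ 0.3836

By the reflection principle for Brownian motion, P(M_t ≥ a) = 2 · P(B_t ≥ a) for a ≥ 0. Since B_t ~ N(0, t), P(B_t ≥ 3.33) = 1 − Φ(3.33/√t) = 1 − Φ(3.33/√14.61) = 1 − Φ(0.8712). So
  P(M_{14.61} ≥ 3.33) = 2(1 − Φ(0.8712)) ≈ 0.3836.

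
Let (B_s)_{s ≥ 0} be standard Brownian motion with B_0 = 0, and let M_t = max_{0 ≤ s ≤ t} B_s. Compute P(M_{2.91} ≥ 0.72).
P(M_{2.91} ≥ 0.72) = 2·P(B_{2.91} ≥ 0.72) = 2(1 − Φ(0.72/√2.91)) ≈ 0.6730

By the reflection principle for Brownian motion, P(M_t ≥ a) = 2 · P(B_t ≥ a) for a ≥ 0. Since B_t ~ N(0, t), P(B_t ≥ 0.72) = 1 − Φ(0.72/√t) = 1 − Φ(0.72/√2.91) = 1 − Φ(0.4221). So
  P(M_{2.91} ≥ 0.72) = 2(1 − Φ(0.4221)) ≈ 0.6730.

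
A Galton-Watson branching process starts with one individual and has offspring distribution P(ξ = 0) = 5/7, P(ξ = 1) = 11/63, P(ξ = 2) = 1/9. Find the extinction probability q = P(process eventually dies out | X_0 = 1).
q = 1

Mean offspring μ = 0·5/7 + 1·11/63 + 2·1/9 = 25/63 ≤ 1. For μ ≤ 1 with offspring not concentrated at 1, the Galton-Watson process goes extinct almost surely, so q = 1.
(Algebraic check: The pgf is f(s) = 5/7 + 11/63·s + 1/9·s². The extinction probability q is the smallest fixed point of f in [0, 1]. Setting s = f(s):
  1/9·s² + (11/63 − 1)·s + 5/7 = 0
  1/9·s² − (5/7 + 1/9)·s + 5/7 = 0
which factors as (s − 1)·(1/9·s − 5/7) = 0, giving roots s = 1 and s = (5/7)/(1/9) = 45/7. Since 45/7 ≥ 1, the smallest root in [0, 1] is s = 1.)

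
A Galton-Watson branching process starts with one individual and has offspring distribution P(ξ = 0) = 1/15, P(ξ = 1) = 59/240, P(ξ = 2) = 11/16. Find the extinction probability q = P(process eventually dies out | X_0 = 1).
q = 16/165

The pgf is f(s) = 1/15 + 59/240·s + 11/16·s². The extinction probability q is the smallest fixed point of f in [0, 1]. Setting s = f(s):
  11/16·s² + (59/240 − 1)·s + 1/15 = 0
  11/16·s² − (1/15 + 11/16)·s + 1/15 = 0
which factors as (s − 1)·(11/16·s − 1/15) = 0, giving roots s = 1 and s = (1/15)/(11/16) = 16/165.
Mean offspring μ = 59/240 + 2·11/16 = 389/240 > 1 (supercritical), so q < 1. The extinction probability is the smaller root: q = (1/15)/(11/16) = 16/165.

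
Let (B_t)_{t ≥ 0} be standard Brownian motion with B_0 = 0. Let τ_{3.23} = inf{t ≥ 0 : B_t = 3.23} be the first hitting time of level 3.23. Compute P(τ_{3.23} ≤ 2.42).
P(τ_{3.23} ≤ 2.42) = 2(1 − Φ(3.23/√2.42)) = 2(1 − Φ(2.0763)) ≈ 0.0379

By the reflection principle for standard BM, P(τ_b ≤ t) = 2 · P(B_t ≥ b). Since B_t ~ N(0, t), P(B_t ≥ 3.23) = 1 − Φ(3.23/√t) = 1 − Φ(3.23/√2.42) = 1 − Φ(2.0763) ≈ 0.01893. Doubling: P(τ_{3.23} ≤ 2.42) ≈ 2 · 0.01893 = 0.03786 ≈ 0.0379.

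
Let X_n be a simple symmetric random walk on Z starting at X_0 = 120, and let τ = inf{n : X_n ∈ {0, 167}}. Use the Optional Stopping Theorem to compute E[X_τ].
E[X_τ] = 120

X_n is a martingale and τ is a bounded-mean stopping time (indeed τ is finite a.s. with bounded expectation since the walk is in a bounded region). By the OST, E[X_τ] = E[X_0] = 120. Equivalently: E[X_τ] = 167 · P(hit 167 first) + 0 · P(hit 0 first) = 167 · (120/167) = 120.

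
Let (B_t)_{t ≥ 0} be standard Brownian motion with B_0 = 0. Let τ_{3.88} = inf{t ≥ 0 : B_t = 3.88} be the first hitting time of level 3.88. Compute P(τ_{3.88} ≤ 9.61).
P(τ_{3.88} ≤ 9.61) = 2(1 − Φ(3.88/√9.61)) = 2(1 − Φ(1.2516)) ≈ 0.2107

By the reflection principle for standard BM, P(τ_b ≤ t) = 2 · P(B_t ≥ b). Since B_t ~ N(0, t), P(B_t ≥ 3.88) = 1 − Φ(3.88/√t) = 1 − Φ(3.88/√9.61) = 1 − Φ(1.2516) ≈ 0.10536. Doubling: P(τ_{3.88} ≤ 9.61) ≈ 2 · 0.10536 = 0.21072 ≈ 0.2107.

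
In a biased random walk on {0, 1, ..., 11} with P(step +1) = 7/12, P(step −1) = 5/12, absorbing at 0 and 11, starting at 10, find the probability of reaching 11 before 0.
P(hit 11 before 0) = (1 − (5/7)^10) / (1 − (5/7)^11) = 954483684/964249309

Let u_k denote P(reach 11 before 0 | start at k). Boundary: u_0 = 0, u_11 = 1. Recurrence: u_k = 7/12·u_{k+1} + 5/12·u_{k-1} for 1 ≤ k ≤ 10. Try u_k = A + B·r^k with r = q/p = (5/12)/(7/12) = 5/7. Substitution satisfies the recurrence; boundary conditions give:
  u_k = (1 − r^k) / (1 − r^N) = (1 − (5/7)^10) / (1 − (5/7)^11) = 954483684/964249309.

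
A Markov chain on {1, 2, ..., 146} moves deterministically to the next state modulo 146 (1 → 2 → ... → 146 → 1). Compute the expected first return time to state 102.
E[T_102 | X_0 = 102] = 146

The chain cycles deterministically, so starting at state 102 it returns in exactly 146 steps. Equivalently, the stationary distribution is uniform π_j = 1/146 for every state j, so by Kac's formula E[T_102] = 1/π_102 = 146.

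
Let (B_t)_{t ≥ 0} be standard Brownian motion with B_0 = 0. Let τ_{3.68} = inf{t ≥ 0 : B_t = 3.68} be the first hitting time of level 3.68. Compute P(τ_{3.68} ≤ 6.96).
P(τ_{3.68} ≤ 6.96) = 2(1 − Φ(3.68/√6.96)) = 2(1 − Φ(1.3949)) ≈ 0.1630

By the reflection principle for standard BM, P(τ_b ≤ t) = 2 · P(B_t ≥ b). Since B_t ~ N(0, t), P(B_t ≥ 3.68) = 1 − Φ(3.68/√t) = 1 − Φ(3.68/√6.96) = 1 − Φ(1.3949) ≈ 0.08152. Doubling: P(τ_{3.68} ≤ 6.96) ≈ 2 · 0.08152 = 0.16304 ≈ 0.1630.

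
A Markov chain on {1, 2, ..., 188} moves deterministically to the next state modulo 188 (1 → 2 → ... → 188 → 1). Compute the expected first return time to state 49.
E[T_49 | X_0 = 49] = 188

The chain cycles deterministically, so starting at state 49 it returns in exactly 188 steps. Equivalently, the stationary distribution is uniform π_j = 1/188 for every state j, so by Kac's formula E[T_49] = 1/π_49 = 188.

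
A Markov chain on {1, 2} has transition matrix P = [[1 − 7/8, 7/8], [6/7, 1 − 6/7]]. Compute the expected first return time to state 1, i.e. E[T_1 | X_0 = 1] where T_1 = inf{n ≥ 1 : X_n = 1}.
E[T_1 | X_0 = 1] = 1/π_1 = 97/48

For an irreducible recurrent Markov chain with stationary distribution π, E[T_i | X_0 = i] = 1/π_i (Kac's formula). Here π_1 = (6/7)/(7/8 + 6/7) = (6/7)/(97/56) = 48/97, so E[T_1 | X_0 = 1] = 1/π_1 = (7/8 + 6/7)/(6/7) = (97/56)/(6/7) = 97/48.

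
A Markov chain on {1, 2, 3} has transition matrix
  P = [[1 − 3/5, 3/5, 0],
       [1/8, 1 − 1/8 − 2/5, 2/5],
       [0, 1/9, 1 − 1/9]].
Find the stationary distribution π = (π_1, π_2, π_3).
π = (25/577, 120/577, 432/577)

This is a birth-death chain on three states, which satisfies detailed balance: π_1 · P_{12} = π_2 · P_{21} and π_2 · P_{23} = π_3 · P_{32}.
From π_1 · 3/5 = π_2 · 1/8: π_2/π_1 = (3/5)/(1/8) = 24/5.
From π_2 · 2/5 = π_3 · 1/9: π_3/π_2 = (2/5)/(1/9) = 18/5.
Take π_1 proportional to 1; then unnormalized π = (1, 24/5, 432/25). Normalize by dividing by the sum 577/25:
  π = (25/577, 120/577, 432/577).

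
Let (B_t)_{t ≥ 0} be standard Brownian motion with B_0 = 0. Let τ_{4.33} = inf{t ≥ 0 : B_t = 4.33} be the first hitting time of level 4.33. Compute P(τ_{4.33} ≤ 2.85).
P(τ_{4.33} ≤ 2.85) = 2(1 − Φ(4.33/√2.85)) = 2(1 − Φ(2.5649)) ≈ 0.0103

By the reflection principle for standard BM, P(τ_b ≤ t) = 2 · P(B_t ≥ b). Since B_t ~ N(0, t), P(B_t ≥ 4.33) = 1 − Φ(4.33/√t) = 1 − Φ(4.33/√2.85) = 1 − Φ(2.5649) ≈ 0.00516. Doubling: P(τ_{4.33} ≤ 2.85) ≈ 2 · 0.00516 = 0.01032 ≈ 0.0103.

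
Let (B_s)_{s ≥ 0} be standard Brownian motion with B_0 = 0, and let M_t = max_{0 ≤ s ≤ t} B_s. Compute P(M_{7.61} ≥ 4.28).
P(M_{7.61} ≥ 4.28) = 2·P(B_{7.61} ≥ 4.28) = 2(1 − Φ(4.28/√7.61)) ≈ 0.1208

By the reflection principle for Brownian motion, P(M_t ≥ a) = 2 · P(B_t ≥ a) for a ≥ 0. Since B_t ~ N(0, t), P(B_t ≥ 4.28) = 1 − Φ(4.28/√t) = 1 − Φ(4.28/√7.61) = 1 − Φ(1.5515). So
  P(M_{7.61} ≥ 4.28) = 2(1 − Φ(1.5515)) ≈ 0.1208.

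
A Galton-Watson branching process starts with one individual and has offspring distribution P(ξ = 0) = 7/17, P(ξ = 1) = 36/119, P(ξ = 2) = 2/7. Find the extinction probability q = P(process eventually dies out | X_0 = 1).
q = 1

Mean offspring μ = 0·7/17 + 1·36/119 + 2·2/7 = 104/119 ≤ 1. For μ ≤ 1 with offspring not concentrated at 1, the Galton-Watson process goes extinct almost surely, so q = 1.
(Algebraic check: The pgf is f(s) = 7/17 + 36/119·s + 2/7·s². The extinction probability q is the smallest fixed point of f in [0, 1]. Setting s = f(s):
  2/7·s² + (36/119 − 1)·s + 7/17 = 0
  2/7·s² − (7/17 + 2/7)·s + 7/17 = 0
which factors as (s − 1)·(2/7·s − 7/17) = 0, giving roots s = 1 and s = (7/17)/(2/7) = 49/34. Since 49/34 ≥ 1, the smallest root in [0, 1] is s = 1.)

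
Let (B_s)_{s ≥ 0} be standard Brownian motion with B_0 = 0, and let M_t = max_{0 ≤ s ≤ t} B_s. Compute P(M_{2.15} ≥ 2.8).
P(M_{2.15} ≥ 2.8) = 2·P(B_{2.15} ≥ 2.8) = 2(1 − Φ(2.8/√2.15)) ≈ 0.0562

By the reflection principle for Brownian motion, P(M_t ≥ a) = 2 · P(B_t ≥ a) for a ≥ 0. Since B_t ~ N(0, t), P(B_t ≥ 2.8) = 1 − Φ(2.8/√t) = 1 − Φ(2.8/√2.15) = 1 − Φ(1.9096). So
  P(M_{2.15} ≥ 2.8) = 2(1 − Φ(1.9096)) ≈ 0.0562.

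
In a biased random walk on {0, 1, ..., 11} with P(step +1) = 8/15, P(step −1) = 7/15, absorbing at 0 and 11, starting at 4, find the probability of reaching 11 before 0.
P(hit 11 before 0) = (1 − (7/8)^4) / (1 − (7/8)^11) = 3554672640/6612607849

Let u_k denote P(reach 11 before 0 | start at k). Boundary: u_0 = 0, u_11 = 1. Recurrence: u_k = 8/15·u_{k+1} + 7/15·u_{k-1} for 1 ≤ k ≤ 10. Try u_k = A + B·r^k with r = q/p = (7/15)/(8/15) = 7/8. Substitution satisfies the recurrence; boundary conditions give:
  u_k = (1 − r^k) / (1 − r^N) = (1 − (7/8)^4) / (1 − (7/8)^11) = 3554672640/6612607849.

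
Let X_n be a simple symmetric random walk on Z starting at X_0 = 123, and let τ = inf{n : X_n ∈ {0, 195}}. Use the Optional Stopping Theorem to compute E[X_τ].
E[X_τ] = 123

X_n is a martingale and τ is a bounded-mean stopping time (indeed τ is finite a.s. with bounded expectation since the walk is in a bounded region). By the OST, E[X_τ] = E[X_0] = 123. Equivalently: E[X_τ] = 195 · P(hit 195 first) + 0 · P(hit 0 first) = 195 · (123/195) = 123.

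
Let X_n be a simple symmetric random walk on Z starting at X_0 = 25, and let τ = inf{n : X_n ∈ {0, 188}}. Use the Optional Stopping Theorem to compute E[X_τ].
E[X_τ] = 25

X_n is a martingale and τ is a bounded-mean stopping time (indeed τ is finite a.s. with bounded expectation since the walk is in a bounded region). By the OST, E[X_τ] = E[X_0] = 25. Equivalently: E[X_τ] = 188 · P(hit 188 first) + 0 · P(hit 0 first) = 188 · (25/188) = 25.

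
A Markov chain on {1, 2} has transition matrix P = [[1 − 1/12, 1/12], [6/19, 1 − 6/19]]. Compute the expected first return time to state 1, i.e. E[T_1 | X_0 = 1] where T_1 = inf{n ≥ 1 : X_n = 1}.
E[T_1 | X_0 = 1] = 1/π_1 = 91/72

For an irreducible recurrent Markov chain with stationary distribution π, E[T_i | X_0 = i] = 1/π_i (Kac's formula). Here π_1 = (6/19)/(1/12 + 6/19) = (6/19)/(91/228) = 72/91, so E[T_1 | X_0 = 1] = 1/π_1 = (1/12 + 6/19)/(6/19) = (91/228)/(6/19) = 91/72.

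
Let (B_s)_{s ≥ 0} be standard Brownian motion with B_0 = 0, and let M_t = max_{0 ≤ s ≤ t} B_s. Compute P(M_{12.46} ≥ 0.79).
P(M_{12.46} ≥ 0.79) = 2·P(B_{12.46} ≥ 0.79) = 2(1 − Φ(0.79/√12.46)) ≈ 0.8229

By the reflection principle for Brownian motion, P(M_t ≥ a) = 2 · P(B_t ≥ a) for a ≥ 0. Since B_t ~ N(0, t), P(B_t ≥ 0.79) = 1 − Φ(0.79/√t) = 1 − Φ(0.79/√12.46) = 1 − Φ(0.2238). So
  P(M_{12.46} ≥ 0.79) = 2(1 − Φ(0.2238)) ≈ 0.8229.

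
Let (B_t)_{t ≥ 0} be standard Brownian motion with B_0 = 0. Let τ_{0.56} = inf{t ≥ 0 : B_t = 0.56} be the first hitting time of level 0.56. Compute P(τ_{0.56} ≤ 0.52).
P(τ_{0.56} ≤ 0.52) = 2(1 − Φ(0.56/√0.52)) = 2(1 − Φ(0.7766)) ≈ 0.4374

By the reflection principle for standard BM, P(τ_b ≤ t) = 2 · P(B_t ≥ b). Since B_t ~ N(0, t), P(B_t ≥ 0.56) = 1 − Φ(0.56/√t) = 1 − Φ(0.56/√0.52) = 1 − Φ(0.7766) ≈ 0.21870. Doubling: P(τ_{0.56} ≤ 0.52) ≈ 2 · 0.21870 = 0.43740 ≈ 0.4374.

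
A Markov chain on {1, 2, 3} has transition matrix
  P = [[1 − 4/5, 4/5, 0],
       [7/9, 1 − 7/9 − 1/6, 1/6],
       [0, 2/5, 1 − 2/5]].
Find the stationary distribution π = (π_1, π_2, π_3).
π = (35/86, 18/43, 15/86)

This is a birth-death chain on three states, which satisfies detailed balance: π_1 · P_{12} = π_2 · P_{21} and π_2 · P_{23} = π_3 · P_{32}.
From π_1 · 4/5 = π_2 · 7/9: π_2/π_1 = (4/5)/(7/9) = 36/35.
From π_2 · 1/6 = π_3 · 2/5: π_3/π_2 = (1/6)/(2/5) = 5/12.
Take π_1 proportional to 1; then unnormalized π = (1, 36/35, 3/7). Normalize by dividing by the sum 86/35:
  π = (35/86, 18/43, 15/86).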